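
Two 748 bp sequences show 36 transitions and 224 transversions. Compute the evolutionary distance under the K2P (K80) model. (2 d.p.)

P = 36/748 ≈ 0.048128 and Q = 224/748 ≈ 0.299465.
Under the Kimura two-parameter model, d = −½ ln(1 − 2P − Q) − ¼ ln(1 − 2Q).
1 − 2P − Q = 0.604279, giving −½ ln(0.604279) = 0.251860.
1 − 2Q = 0.40107, giving −¼ ln(0.40107) = 0.228405.
d = 0.251860 + 0.228405 = 0.480265.

0.48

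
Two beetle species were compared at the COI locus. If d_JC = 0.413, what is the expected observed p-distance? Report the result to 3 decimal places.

0.318

p = (3/4)(1 − e^(−4d/3)) = 0.75 × (1 − e^(-0.550667)) = 0.75 × (1 − 0.576565) = 0.317576.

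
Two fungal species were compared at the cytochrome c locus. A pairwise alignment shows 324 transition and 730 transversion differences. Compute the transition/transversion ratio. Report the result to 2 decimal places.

0.44

R = 324/730 = 0.443835… ≈ 0.44 (to 2 d.p.).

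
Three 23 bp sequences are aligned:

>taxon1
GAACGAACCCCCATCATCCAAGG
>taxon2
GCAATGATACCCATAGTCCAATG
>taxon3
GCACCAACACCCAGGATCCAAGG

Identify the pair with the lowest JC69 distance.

taxon1–taxon2: 9/23 differ, p = 0.391, d = 0.553.
taxon1–taxon3: 5/23 differ, p = 0.217, d = 0.257.
taxon2–taxon3: 8/23 differ, p = 0.348, d = 0.467.
The smallest distance is between taxon1 and taxon3.

taxon1 and taxon3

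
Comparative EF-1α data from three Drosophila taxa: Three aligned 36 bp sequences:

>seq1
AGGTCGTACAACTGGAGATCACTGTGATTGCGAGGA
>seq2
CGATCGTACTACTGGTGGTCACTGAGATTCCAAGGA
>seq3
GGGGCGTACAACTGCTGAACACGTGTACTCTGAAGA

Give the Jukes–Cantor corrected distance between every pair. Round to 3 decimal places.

d(seq1,seq2) = 0.264, d(seq1,seq3) = 0.493, d(seq2,seq3) = 0.608

seq1–seq2: 8/36 sites differ → p ≈ 0.222222, d = −0.75 ln(1 − 0.296296) = 0.263548 ≈ 0.264.
seq1–seq3: 13/36 sites differ → p ≈ 0.361111, d = −0.75 ln(1 − 0.481481) = 0.492584 ≈ 0.493.
seq2–seq3: 15/36 sites differ → p ≈ 0.416667, d = −0.75 ln(1 − 0.555556) = 0.608198 ≈ 0.608.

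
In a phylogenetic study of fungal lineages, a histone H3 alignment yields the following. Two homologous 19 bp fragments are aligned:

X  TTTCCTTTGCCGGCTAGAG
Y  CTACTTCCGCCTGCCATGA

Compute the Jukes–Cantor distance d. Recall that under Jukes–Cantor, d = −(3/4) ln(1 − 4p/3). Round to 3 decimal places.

0.907

The sequences differ at 10 of 19 sites (1, 3, 5, 7, 8, 12, 15, 17, 18, 19), so p = 10/19 ≈ 0.526316.
d = −(3/4) ln(1 − 4p/3) = −0.75 ln(1 − 0.701755) = −0.75 ln(0.298245)
  = −0.75 × (-1.209840) = 0.907380 substitutions/site.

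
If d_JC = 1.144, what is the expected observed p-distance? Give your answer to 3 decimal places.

0.587

p = (3/4)(1 − e^(−4d/3)) = 0.75 × (1 − e^(-1.525333)) = 0.75 × (1 − 0.217549) = 0.586838.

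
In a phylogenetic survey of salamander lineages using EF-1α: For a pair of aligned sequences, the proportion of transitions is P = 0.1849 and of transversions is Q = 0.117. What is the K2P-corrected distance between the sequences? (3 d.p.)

0.400

Under the Kimura two-parameter model, d = −½ ln(1 − 2P − Q) − ¼ ln(1 − 2Q).
1 − 2P − Q = 0.5132, giving −½ ln(0.5132) = 0.333545.
1 − 2Q = 0.766, giving −¼ ln(0.766) = 0.066643.
d = 0.333545 + 0.066643 = 0.400188.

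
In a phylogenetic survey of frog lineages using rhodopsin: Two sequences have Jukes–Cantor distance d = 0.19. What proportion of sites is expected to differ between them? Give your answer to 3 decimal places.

p = (3/4)(1 − e^(−4d/3)) = 0.75 × (1 − e^(-0.253333)) = 0.75 × (1 − 0.776209) = 0.167843.

0.168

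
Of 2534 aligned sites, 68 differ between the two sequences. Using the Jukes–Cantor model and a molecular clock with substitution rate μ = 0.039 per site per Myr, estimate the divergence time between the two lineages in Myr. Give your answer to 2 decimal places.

0.35

p = 68/2534 ≈ 0.026835.
d = −(3/4) ln(1 − 4p/3) = −0.75 ln(1 − 0.03578) = −0.75 ln(0.96422)
  = −0.75 × (-0.036436) = 0.027327 substitutions/site.
Under a molecular clock d = 2μt, so t = d/(2μ) = 0.027327 / (2 × 0.039) = 0.35 Myr.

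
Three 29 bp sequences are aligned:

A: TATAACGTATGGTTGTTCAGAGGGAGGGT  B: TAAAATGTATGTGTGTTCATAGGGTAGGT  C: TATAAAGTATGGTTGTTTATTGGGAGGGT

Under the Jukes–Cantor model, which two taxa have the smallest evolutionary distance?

A–B: 7/29 differ, p = 0.241, d = 0.291.
A–C: 4/29 differ, p = 0.138, d = 0.152.
B–C: 8/29 differ, p = 0.276, d = 0.344.
The smallest distance is between A and C.

A and C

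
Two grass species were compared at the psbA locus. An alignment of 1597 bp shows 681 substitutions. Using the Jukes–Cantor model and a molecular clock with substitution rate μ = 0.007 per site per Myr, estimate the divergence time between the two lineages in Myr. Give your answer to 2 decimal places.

45.03

p = 681/1597 ≈ 0.426425.
d = −(3/4) ln(1 − 4p/3) = −0.75 ln(1 − 0.568567) = −0.75 ln(0.431433)
  = −0.75 × (-0.840643) = 0.630482 substitutions/site.
Under a molecular clock d = 2μt, so t = d/(2μ) = 0.630482 / (2 × 0.007) = 45.03 Myr.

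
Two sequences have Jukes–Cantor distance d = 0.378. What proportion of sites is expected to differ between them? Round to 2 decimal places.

0.30

p = (3/4)(1 − e^(−4d/3)) = 0.75 × (1 − e^(-0.504)) = 0.75 × (1 − 0.604109) = 0.296918.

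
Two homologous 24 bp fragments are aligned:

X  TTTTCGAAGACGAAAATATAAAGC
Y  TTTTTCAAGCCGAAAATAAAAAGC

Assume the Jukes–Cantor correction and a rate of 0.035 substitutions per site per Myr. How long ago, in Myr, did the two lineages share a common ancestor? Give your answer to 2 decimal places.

The sequences differ at 4 of 24 sites (5, 6, 10, 19), so p = 4/24 ≈ 0.166667.
d = −(3/4) ln(1 − 4p/3) = −0.75 ln(1 − 0.222223) = −0.75 ln(0.777777)
  = −0.75 × (-0.251315) = 0.188486 substitutions/site.
Under a molecular clock d = 2μt, so t = d/(2μ) = 0.188486 / (2 × 0.035) = 2.69 Myr.

2.69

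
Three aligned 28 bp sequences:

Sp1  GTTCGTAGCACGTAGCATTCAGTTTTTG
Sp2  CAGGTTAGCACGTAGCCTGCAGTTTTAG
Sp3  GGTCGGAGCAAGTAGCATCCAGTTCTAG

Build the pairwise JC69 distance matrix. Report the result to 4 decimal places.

Sp1–Sp2: 8/28 sites differ → p ≈ 0.285714, d = −0.75 ln(1 − 0.380952) = 0.359679 ≈ 0.3597.
Sp1–Sp3: 6/28 sites differ → p ≈ 0.214286, d = −0.75 ln(1 − 0.285715) = 0.252355 ≈ 0.2524.
Sp2–Sp3: 10/28 sites differ → p ≈ 0.357143, d = −0.75 ln(1 − 0.476191) = 0.484971 ≈ 0.4850.

d(Sp1,Sp2) = 0.3597, d(Sp1,Sp3) = 0.2524, d(Sp2,Sp3) = 0.4850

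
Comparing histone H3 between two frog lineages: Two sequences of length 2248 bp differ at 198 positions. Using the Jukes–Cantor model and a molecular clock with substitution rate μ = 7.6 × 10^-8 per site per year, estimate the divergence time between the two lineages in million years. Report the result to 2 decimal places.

p = 198/2248 ≈ 0.088078.
d = −(3/4) ln(1 − 4p/3) = −0.75 ln(1 − 0.117437) = −0.75 ln(0.882563)
  = −0.75 × (-0.124925) = 0.093694 substitutions/site.
Under a molecular clock d = 2μt, so t = d/(2μ) = 0.093694 / (2 × 7.6 × 10^-8) = 0.62 million years.

0.62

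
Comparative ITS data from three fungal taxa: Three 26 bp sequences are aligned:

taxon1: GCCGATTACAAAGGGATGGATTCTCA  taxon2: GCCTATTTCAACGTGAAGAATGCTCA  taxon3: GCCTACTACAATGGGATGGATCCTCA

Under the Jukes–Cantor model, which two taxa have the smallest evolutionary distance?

taxon1 and taxon3

taxon1–taxon2: 7/26 differ, p = 0.269, d = 0.334.
taxon1–taxon3: 4/26 differ, p = 0.154, d = 0.172.
taxon2–taxon3: 7/26 differ, p = 0.269, d = 0.334.
The smallest distance is between taxon1 and taxon3.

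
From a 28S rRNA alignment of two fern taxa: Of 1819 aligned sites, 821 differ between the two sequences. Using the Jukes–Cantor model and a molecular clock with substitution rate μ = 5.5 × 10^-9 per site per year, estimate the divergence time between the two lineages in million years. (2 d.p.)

p = 821/1819 ≈ 0.451347.
d = −(3/4) ln(1 − 4p/3) = −0.75 ln(1 − 0.601796) = −0.75 ln(0.398204)
  = −0.75 × (-0.920791) = 0.690593 substitutions/site.
Under a molecular clock d = 2μt, so t = d/(2μ) = 0.690593 / (2 × 5.5 × 10^-9) = 62.78 million years.

62.78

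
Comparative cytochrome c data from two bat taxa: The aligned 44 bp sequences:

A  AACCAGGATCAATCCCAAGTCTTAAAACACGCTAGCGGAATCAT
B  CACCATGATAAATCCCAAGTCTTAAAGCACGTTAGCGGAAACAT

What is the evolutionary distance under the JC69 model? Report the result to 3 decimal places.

0.151

The sequences differ at 6 of 44 sites (1, 6, 10, 27, 32, 41), so p = 6/44 ≈ 0.136364.
d = −(3/4) ln(1 − 4p/3) = −0.75 ln(1 − 0.181819) = −0.75 ln(0.818181)
  = −0.75 × (-0.200672) = 0.150504 substitutions/site.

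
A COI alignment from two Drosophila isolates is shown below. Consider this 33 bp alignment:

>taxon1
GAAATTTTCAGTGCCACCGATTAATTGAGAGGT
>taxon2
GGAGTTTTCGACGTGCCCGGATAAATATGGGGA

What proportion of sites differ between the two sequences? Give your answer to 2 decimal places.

0.45

The sequences differ at 15 of 33 positions.
p = 15/33 = 0.454545… ≈ 0.45 (to 2 d.p.).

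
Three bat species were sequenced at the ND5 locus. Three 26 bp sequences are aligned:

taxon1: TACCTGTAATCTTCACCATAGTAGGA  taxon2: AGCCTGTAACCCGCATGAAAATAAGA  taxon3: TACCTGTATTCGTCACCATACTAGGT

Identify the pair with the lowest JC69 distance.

taxon1–taxon2: 10/26 differ, p = 0.385, d = 0.539.
taxon1–taxon3: 4/26 differ, p = 0.154, d = 0.172.
taxon2–taxon3: 12/26 differ, p = 0.462, d = 0.717.
The smallest distance is between taxon1 and taxon3.

taxon1 and taxon3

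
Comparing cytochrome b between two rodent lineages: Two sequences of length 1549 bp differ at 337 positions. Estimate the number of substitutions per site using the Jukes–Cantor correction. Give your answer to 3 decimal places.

p = 337/1549 ≈ 0.21756.
d = −(3/4) ln(1 − 4p/3) = −0.75 ln(1 − 0.29008) = −0.75 ln(0.70992)
  = −0.75 × (-0.342603) = 0.256952 substitutions/site.

0.257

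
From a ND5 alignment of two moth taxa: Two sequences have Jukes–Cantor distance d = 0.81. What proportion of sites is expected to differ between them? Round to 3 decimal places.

0.495

p = (3/4)(1 − e^(−4d/3)) = 0.75 × (1 − e^(-1.08)) = 0.75 × (1 − 0.339596) = 0.495303.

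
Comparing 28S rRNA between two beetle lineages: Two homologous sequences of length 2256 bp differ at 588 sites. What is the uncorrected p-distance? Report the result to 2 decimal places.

p = 588/2256 = 0.260638… ≈ 0.26 (to 2 d.p.).

0.26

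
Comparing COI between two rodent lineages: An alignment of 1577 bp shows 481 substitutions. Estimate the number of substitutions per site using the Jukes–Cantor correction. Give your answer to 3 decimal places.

0.392

p = 481/1577 ≈ 0.30501.
d = −(3/4) ln(1 − 4p/3) = −0.75 ln(1 − 0.40668) = −0.75 ln(0.59332)
  = −0.75 × (-0.522021) = 0.391516 substitutions/site.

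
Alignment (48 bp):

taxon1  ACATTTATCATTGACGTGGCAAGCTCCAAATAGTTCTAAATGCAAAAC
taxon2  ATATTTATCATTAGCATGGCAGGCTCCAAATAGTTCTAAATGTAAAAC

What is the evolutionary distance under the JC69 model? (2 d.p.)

0.14

The sequences differ at 6 of 48 sites (2, 13, 14, 16, 22, 43), so p = 6/48 = 0.125.
d = −(3/4) ln(1 − 4p/3) = −0.75 ln(1 − 0.166667) = −0.75 ln(0.833333)
  = −0.75 × (-0.182322) = 0.136742 substitutions/site.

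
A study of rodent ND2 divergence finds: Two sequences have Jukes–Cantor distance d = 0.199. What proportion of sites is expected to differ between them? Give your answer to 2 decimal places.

p = (3/4)(1 − e^(−4d/3)) = 0.75 × (1 − e^(-0.265333)) = 0.75 × (1 − 0.766951) = 0.174787.

0.17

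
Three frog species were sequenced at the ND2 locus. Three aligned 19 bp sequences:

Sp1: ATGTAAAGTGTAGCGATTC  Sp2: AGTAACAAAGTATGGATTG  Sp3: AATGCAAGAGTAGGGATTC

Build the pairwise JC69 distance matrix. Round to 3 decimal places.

d(Sp1,Sp2) = 0.749, d(Sp1,Sp3) = 0.410, d(Sp2,Sp3) = 0.507

Sp1–Sp2: 9/19 sites differ → p ≈ 0.473684, d = −0.75 ln(1 − 0.631579) = 0.748897 ≈ 0.749.
Sp1–Sp3: 6/19 sites differ → p ≈ 0.315789, d = −0.75 ln(1 − 0.421052) = 0.409907 ≈ 0.410.
Sp2–Sp3: 7/19 sites differ → p ≈ 0.368421, d = −0.75 ln(1 − 0.491228) = 0.506816 ≈ 0.507.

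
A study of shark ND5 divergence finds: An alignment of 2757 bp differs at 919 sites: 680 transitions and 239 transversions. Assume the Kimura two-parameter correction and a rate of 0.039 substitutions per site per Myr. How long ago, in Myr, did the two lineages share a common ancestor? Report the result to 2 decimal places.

P = 680/2757 ≈ 0.246645 and Q = 239/2757 ≈ 0.086688.
Under the Kimura two-parameter model, d = −½ ln(1 − 2P − Q) − ¼ ln(1 − 2Q).
1 − 2P − Q = 0.420022, giving −½ ln(0.420022) = 0.433724.
1 − 2Q = 0.826624, giving −¼ ln(0.826624) = 0.047601.
d = 0.433724 + 0.047601 = 0.481325.
Under a molecular clock d = 2μt, so t = d/(2μ) = 0.481325 / (2 × 0.039) = 6.17 Myr.

6.17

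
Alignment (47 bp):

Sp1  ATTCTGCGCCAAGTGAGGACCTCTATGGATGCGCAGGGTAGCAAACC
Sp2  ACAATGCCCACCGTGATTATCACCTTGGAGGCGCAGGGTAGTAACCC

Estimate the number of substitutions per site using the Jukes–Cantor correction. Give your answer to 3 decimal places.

0.454

The sequences differ at 16 of 47 sites, so p = 16/47 ≈ 0.340426.
d = −(3/4) ln(1 − 4p/3) = −0.75 ln(1 − 0.453901) = −0.75 ln(0.546099)
  = −0.75 × (-0.604955) = 0.453716 substitutions/site.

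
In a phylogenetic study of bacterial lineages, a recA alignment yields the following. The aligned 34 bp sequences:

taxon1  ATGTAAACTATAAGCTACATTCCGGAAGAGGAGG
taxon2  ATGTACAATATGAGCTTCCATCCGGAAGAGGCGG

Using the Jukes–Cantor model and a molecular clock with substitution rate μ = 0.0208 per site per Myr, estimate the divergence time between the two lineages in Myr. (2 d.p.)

5.79

The sequences differ at 7 of 34 sites (6, 8, 12, 17, 19, 20, 32), so p = 7/34 ≈ 0.205882.
d = −(3/4) ln(1 − 4p/3) = −0.75 ln(1 − 0.274509) = −0.75 ln(0.725491)
  = −0.75 × (-0.320907) = 0.240680 substitutions/site.
Under a molecular clock d = 2μt, so t = d/(2μ) = 0.240680 / (2 × 0.0208) = 5.79 Myr.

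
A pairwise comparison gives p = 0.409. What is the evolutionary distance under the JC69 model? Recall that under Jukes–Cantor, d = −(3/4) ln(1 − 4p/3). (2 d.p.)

0.59

d = −(3/4) ln(1 − 4p/3) = −0.75 ln(1 − 0.545333) = −0.75 ln(0.454667)
  = −0.75 × (-0.788190) = 0.591143 substitutions/site.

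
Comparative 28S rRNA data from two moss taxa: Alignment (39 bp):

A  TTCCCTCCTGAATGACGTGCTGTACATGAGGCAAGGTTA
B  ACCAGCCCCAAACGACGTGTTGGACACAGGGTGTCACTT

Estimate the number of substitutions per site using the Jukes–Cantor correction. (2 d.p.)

0.86

The sequences differ at 20 of 39 sites, so p = 20/39 ≈ 0.512821.
d = −(3/4) ln(1 − 4p/3) = −0.75 ln(1 − 0.683761) = −0.75 ln(0.316239)
  = −0.75 × (-1.151257) = 0.863443 substitutions/site.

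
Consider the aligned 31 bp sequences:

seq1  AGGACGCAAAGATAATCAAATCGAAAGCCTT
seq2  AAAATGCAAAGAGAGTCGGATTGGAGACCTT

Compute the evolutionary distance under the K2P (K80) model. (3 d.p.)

0.582

Of 31 sites, 10 differences are transitions and 1 are transversions, so P = 10/31 ≈ 0.322581 and Q = 1/31 ≈ 0.032258.
Under the Kimura two-parameter model, d = −½ ln(1 − 2P − Q) − ¼ ln(1 − 2Q).
1 − 2P − Q = 0.32258, giving −½ ln(0.32258) = 0.565702.
1 − 2Q = 0.935484, giving −¼ ln(0.935484) = 0.016673.
d = 0.565702 + 0.016673 = 0.582375.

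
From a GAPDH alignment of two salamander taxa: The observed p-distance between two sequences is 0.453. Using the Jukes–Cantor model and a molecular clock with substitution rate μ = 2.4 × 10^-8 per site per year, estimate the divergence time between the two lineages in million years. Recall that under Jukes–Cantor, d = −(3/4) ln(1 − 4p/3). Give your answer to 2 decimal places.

14.47

d = −(3/4) ln(1 − 4p/3) = −0.75 ln(1 − 0.604) = −0.75 ln(0.396)
  = −0.75 × (-0.926341) = 0.694756 substitutions/site.
Under a molecular clock d = 2μt, so t = d/(2μ) = 0.694756 / (2 × 2.4 × 10^-8) = 14.47 million years.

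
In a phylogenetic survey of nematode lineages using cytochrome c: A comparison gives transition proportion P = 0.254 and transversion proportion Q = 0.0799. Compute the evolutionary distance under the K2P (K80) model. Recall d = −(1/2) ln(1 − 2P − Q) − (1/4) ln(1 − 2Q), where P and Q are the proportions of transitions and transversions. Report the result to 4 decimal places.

0.4868

Under the Kimura two-parameter model, d = −½ ln(1 − 2P − Q) − ¼ ln(1 − 2Q).
1 − 2P − Q = 0.4121, giving −½ ln(0.4121) = 0.443245.
1 − 2Q = 0.8402, giving −¼ ln(0.8402) = 0.043529.
d = 0.443245 + 0.043529 = 0.486774.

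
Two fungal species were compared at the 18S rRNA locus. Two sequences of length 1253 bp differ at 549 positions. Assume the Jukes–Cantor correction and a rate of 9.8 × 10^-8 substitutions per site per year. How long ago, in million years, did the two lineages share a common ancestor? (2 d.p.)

3.36

p = 549/1253 ≈ 0.438148.
d = −(3/4) ln(1 − 4p/3) = −0.75 ln(1 − 0.584197) = −0.75 ln(0.415803)
  = −0.75 × (-0.877544) = 0.658158 substitutions/site.
Under a molecular clock d = 2μt, so t = d/(2μ) = 0.658158 / (2 × 9.8 × 10^-8) = 3.36 million years.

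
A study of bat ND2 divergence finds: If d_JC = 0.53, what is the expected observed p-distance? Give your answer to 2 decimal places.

0.38

p = (3/4)(1 − e^(−4d/3)) = 0.75 × (1 − e^(-0.706667)) = 0.75 × (1 − 0.493286) = 0.380036.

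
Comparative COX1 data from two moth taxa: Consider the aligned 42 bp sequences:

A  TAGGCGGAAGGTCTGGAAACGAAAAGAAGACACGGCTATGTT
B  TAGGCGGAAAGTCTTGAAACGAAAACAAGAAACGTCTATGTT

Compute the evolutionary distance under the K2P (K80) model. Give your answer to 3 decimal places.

Of 42 sites, 1 differences are transitions and 4 are transversions, so P = 1/42 ≈ 0.02381 and Q = 4/42 ≈ 0.095238.
Under the Kimura two-parameter model, d = −½ ln(1 − 2P − Q) − ¼ ln(1 − 2Q).
1 − 2P − Q = 0.857142, giving −½ ln(0.857142) = 0.077076.
1 − 2Q = 0.809524, giving −¼ ln(0.809524) = 0.052827.
d = 0.077076 + 0.052827 = 0.129903.

0.130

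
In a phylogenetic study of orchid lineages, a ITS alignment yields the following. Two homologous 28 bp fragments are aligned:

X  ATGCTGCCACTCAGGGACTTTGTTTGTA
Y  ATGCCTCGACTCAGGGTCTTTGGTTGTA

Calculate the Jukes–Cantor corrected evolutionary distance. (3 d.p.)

0.204

The sequences differ at 5 of 28 sites (5, 6, 8, 17, 23), so p = 5/28 ≈ 0.178571.
d = −(3/4) ln(1 − 4p/3) = −0.75 ln(1 − 0.238095) = −0.75 ln(0.761905)
  = −0.75 × (-0.271933) = 0.203950 substitutions/site.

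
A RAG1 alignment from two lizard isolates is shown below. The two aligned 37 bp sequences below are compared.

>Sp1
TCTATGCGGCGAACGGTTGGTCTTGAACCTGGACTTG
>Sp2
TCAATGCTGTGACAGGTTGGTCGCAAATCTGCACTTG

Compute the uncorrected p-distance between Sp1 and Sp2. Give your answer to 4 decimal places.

0.2703

The sequences differ at 10 of 37 positions (sites 3, 8, 10, 13, 14, 23, 24, 25, 28, 32).
p = 10/37 = 0.270270… ≈ 0.2703 (to 4 d.p.).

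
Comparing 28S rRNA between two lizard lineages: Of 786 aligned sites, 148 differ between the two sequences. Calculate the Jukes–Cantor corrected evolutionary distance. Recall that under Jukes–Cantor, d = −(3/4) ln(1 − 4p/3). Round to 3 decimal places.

0.217

p = 148/786 ≈ 0.188295.
d = −(3/4) ln(1 − 4p/3) = −0.75 ln(1 − 0.25106) = −0.75 ln(0.74894)
  = −0.75 × (-0.289096) = 0.216822 substitutions/site.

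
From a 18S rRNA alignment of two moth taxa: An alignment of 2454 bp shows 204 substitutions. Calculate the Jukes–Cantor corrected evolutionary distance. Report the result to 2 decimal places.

p = 204/2454 ≈ 0.08313.
d = −(3/4) ln(1 − 4p/3) = −0.75 ln(1 − 0.11084) = −0.75 ln(0.88916)
  = −0.75 × (-0.117478) = 0.088109 substitutions/site.

0.09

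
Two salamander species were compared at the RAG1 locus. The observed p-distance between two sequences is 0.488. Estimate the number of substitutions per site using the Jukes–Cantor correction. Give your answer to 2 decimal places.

d = −(3/4) ln(1 − 4p/3) = −0.75 ln(1 − 0.650667) = −0.75 ln(0.349333)
  = −0.75 × (-1.051730) = 0.788798 substitutions/site.

0.79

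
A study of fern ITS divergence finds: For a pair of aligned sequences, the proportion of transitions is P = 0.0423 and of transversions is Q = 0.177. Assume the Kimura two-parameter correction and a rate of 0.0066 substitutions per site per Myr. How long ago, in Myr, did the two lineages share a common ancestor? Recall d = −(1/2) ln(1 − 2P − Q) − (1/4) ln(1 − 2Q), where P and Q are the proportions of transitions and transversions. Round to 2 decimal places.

19.76

Under the Kimura two-parameter model, d = −½ ln(1 − 2P − Q) − ¼ ln(1 − 2Q).
1 − 2P − Q = 0.7384, giving −½ ln(0.7384) = 0.151635.
1 − 2Q = 0.646, giving −¼ ln(0.646) = 0.109239.
d = 0.151635 + 0.109239 = 0.260874.
Under a molecular clock d = 2μt, so t = d/(2μ) = 0.260874 / (2 × 0.0066) = 19.76 Myr.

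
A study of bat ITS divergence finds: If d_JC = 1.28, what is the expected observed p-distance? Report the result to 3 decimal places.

0.614

p = (3/4)(1 − e^(−4d/3)) = 0.75 × (1 − e^(-1.706667)) = 0.75 × (1 − 0.181470) = 0.613898.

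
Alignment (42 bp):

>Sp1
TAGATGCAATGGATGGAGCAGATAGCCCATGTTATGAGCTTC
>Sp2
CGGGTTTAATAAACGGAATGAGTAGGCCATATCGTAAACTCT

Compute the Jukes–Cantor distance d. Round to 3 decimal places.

0.824

The sequences differ at 21 of 42 sites, so p = 21/42 = 0.5.
d = −(3/4) ln(1 − 4p/3) = −0.75 ln(1 − 0.666667) = −0.75 ln(0.333333)
  = −0.75 × (-1.098613) = 0.823960 substitutions/site.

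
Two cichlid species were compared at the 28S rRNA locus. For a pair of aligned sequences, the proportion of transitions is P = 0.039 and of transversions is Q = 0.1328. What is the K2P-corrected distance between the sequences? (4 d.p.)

Under the Kimura two-parameter model, d = −½ ln(1 − 2P − Q) − ¼ ln(1 − 2Q).
1 − 2P − Q = 0.7892, giving −½ ln(0.7892) = 0.118368.
1 − 2Q = 0.7344, giving −¼ ln(0.7344) = 0.077175.
d = 0.118368 + 0.077175 = 0.195543.

0.1955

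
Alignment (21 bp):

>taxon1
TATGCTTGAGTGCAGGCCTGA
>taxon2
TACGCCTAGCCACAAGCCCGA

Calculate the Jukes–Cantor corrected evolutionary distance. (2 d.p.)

0.64

The sequences differ at 9 of 21 sites (3, 6, 8, 9, 10, 11, 12, 15, 19), so p = 9/21 ≈ 0.428571.
d = −(3/4) ln(1 − 4p/3) = −0.75 ln(1 − 0.571428) = −0.75 ln(0.428572)
  = −0.75 × (-0.847297) = 0.635473 substitutions/site.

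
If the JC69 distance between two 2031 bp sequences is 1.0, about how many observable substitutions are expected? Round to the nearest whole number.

Invert JC69: p = (3/4)(1 − e^(−4d/3)) = 0.75 × (1 − e^(-1.333333)) = 0.75 × (1 − 0.263597) = 0.552302.
Expected differing sites = pL ≈ 0.552302 × 2031 = 1121.725362 ≈ 1122.

1122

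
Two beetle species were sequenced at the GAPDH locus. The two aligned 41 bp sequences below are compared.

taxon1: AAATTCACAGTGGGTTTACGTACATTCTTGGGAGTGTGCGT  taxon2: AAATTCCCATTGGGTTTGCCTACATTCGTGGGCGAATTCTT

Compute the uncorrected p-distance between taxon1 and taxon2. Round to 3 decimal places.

The sequences differ at 10 of 41 positions (sites 7, 10, 18, 20, 28, 33, 35, 36, 38, 40).
p = 10/41 = 0.243902… ≈ 0.244 (to 3 d.p.).

0.244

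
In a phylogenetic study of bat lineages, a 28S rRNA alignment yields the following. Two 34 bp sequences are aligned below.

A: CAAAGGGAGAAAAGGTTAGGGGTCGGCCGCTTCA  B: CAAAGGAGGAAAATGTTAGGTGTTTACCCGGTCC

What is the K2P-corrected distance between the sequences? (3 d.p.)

0.424

Of 34 sites, 4 differences are transitions and 7 are transversions, so P = 4/34 ≈ 0.117647 and Q = 7/34 ≈ 0.205882.
Under the Kimura two-parameter model, d = −½ ln(1 − 2P − Q) − ¼ ln(1 − 2Q).
1 − 2P − Q = 0.558824, giving −½ ln(0.558824) = 0.290960.
1 − 2Q = 0.588236, giving −¼ ln(0.588236) = 0.132657.
d = 0.290960 + 0.132657 = 0.423617.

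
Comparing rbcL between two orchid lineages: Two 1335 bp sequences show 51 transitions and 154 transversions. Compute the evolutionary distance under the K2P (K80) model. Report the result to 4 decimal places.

P = 51/1335 ≈ 0.038202 and Q = 154/1335 ≈ 0.115356.
Under the Kimura two-parameter model, d = −½ ln(1 − 2P − Q) − ¼ ln(1 − 2Q).
1 − 2P − Q = 0.80824, giving −½ ln(0.80824) = 0.106448.
1 − 2Q = 0.769288, giving −¼ ln(0.769288) = 0.065572.
d = 0.106448 + 0.065572 = 0.172020.

0.1720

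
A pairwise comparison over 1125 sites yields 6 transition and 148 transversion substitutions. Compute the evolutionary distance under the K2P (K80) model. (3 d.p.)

P = 6/1125 ≈ 0.005333 and Q = 148/1125 ≈ 0.131556.
Under the Kimura two-parameter model, d = −½ ln(1 − 2P − Q) − ¼ ln(1 − 2Q).
1 − 2P − Q = 0.857778, giving −½ ln(0.857778) = 0.076705.
1 − 2Q = 0.736888, giving −¼ ln(0.736888) = 0.076330.
d = 0.076705 + 0.076330 = 0.153035.

0.153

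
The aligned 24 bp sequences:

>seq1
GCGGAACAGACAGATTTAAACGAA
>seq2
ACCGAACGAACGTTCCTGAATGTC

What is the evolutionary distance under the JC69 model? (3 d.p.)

The sequences differ at 13 of 24 sites, so p = 13/24 ≈ 0.541667.
d = −(3/4) ln(1 − 4p/3) = −0.75 ln(1 − 0.722223) = −0.75 ln(0.277777)
  = −0.75 × (-1.280937) = 0.960703 substitutions/site.

0.961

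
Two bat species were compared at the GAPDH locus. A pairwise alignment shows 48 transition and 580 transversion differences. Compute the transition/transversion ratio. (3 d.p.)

0.083

R = 48/580 = 0.082758… ≈ 0.083 (to 3 d.p.).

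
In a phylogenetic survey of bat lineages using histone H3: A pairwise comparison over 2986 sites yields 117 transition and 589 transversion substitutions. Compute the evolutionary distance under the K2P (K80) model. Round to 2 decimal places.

0.29

P = 117/2986 ≈ 0.039183 and Q = 589/2986 ≈ 0.197254.
Under the Kimura two-parameter model, d = −½ ln(1 − 2P − Q) − ¼ ln(1 − 2Q).
1 − 2P − Q = 0.72438, giving −½ ln(0.72438) = 0.161220.
1 − 2Q = 0.605492, giving −¼ ln(0.605492) = 0.125428.
d = 0.161220 + 0.125428 = 0.286648.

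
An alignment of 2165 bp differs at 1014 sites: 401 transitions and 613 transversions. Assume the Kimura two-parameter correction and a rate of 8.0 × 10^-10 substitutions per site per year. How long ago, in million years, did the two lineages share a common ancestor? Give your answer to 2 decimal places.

461.81

P = 401/2165 ≈ 0.185219 and Q = 613/2165 ≈ 0.283141.
Under the Kimura two-parameter model, d = −½ ln(1 − 2P − Q) − ¼ ln(1 − 2Q).
1 − 2P − Q = 0.346421, giving −½ ln(0.346421) = 0.530050.
1 − 2Q = 0.433718, giving −¼ ln(0.433718) = 0.208840.
d = 0.530050 + 0.208840 = 0.738890.
Under a molecular clock d = 2μt, so t = d/(2μ) = 0.738890 / (2 × 8.0 × 10^-10) = 461.81 million years.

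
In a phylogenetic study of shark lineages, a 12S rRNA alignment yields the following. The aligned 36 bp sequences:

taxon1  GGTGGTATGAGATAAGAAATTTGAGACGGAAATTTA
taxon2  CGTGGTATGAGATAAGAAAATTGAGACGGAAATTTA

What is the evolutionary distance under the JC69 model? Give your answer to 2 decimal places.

The sequences differ at 2 of 36 sites (1, 20), so p = 2/36 ≈ 0.055556.
d = −(3/4) ln(1 − 4p/3) = −0.75 ln(1 − 0.074075) = −0.75 ln(0.925925)
  = −0.75 × (-0.076962) = 0.057722 substitutions/site.

0.06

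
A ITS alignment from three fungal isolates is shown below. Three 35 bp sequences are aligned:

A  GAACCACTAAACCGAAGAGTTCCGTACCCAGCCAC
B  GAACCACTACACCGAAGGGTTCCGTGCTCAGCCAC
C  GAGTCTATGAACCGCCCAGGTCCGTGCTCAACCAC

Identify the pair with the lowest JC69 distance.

A and B

A–B: 4/35 differ, p = 0.114, d = 0.124.
A–C: 12/35 differ, p = 0.343, d = 0.458.
B–C: 12/35 differ, p = 0.343, d = 0.458.
The smallest distance is between A and B.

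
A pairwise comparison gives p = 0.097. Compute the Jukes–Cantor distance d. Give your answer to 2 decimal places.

0.10

d = −(3/4) ln(1 − 4p/3) = −0.75 ln(1 − 0.129333) = −0.75 ln(0.870667)
  = −0.75 × (-0.138496) = 0.103872 substitutions/site.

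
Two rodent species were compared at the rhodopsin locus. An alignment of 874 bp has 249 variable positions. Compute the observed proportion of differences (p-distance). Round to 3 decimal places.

p = 249/874 = 0.284897… ≈ 0.285 (to 3 d.p.).

0.285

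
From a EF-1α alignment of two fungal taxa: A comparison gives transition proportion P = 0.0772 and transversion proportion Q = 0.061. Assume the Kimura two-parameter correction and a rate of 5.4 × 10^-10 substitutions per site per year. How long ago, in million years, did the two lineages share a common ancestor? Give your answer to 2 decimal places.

Under the Kimura two-parameter model, d = −½ ln(1 − 2P − Q) − ¼ ln(1 − 2Q).
1 − 2P − Q = 0.7846, giving −½ ln(0.7846) = 0.121291.
1 − 2Q = 0.878, giving −¼ ln(0.878) = 0.032527.
d = 0.121291 + 0.032527 = 0.153818.
Under a molecular clock d = 2μt, so t = d/(2μ) = 0.153818 / (2 × 5.4 × 10^-10) = 142.42 million years.

142.42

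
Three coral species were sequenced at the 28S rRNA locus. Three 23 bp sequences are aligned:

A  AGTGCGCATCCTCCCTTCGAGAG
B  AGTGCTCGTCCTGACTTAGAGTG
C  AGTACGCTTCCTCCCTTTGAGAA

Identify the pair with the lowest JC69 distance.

A and C

A–B: 6/23 differ, p = 0.261, d = 0.321.
A–C: 4/23 differ, p = 0.174, d = 0.198.
B–C: 8/23 differ, p = 0.348, d = 0.467.
The smallest distance is between A and C.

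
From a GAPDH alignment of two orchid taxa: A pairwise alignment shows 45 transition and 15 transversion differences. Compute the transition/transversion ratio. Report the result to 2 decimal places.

3.00

R = 45/15 = 3.00.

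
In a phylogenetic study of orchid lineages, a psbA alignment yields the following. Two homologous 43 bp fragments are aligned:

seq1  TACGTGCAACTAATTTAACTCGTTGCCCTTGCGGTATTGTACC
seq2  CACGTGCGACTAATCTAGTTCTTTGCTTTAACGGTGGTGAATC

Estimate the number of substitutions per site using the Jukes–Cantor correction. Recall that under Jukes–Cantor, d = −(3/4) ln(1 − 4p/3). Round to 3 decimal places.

0.427

The sequences differ at 14 of 43 sites, so p = 14/43 ≈ 0.325581.
d = −(3/4) ln(1 − 4p/3) = −0.75 ln(1 − 0.434108) = −0.75 ln(0.565892)
  = −0.75 × (-0.569352) = 0.427014 substitutions/site.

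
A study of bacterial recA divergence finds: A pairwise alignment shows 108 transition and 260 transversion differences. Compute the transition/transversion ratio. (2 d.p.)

0.42

R = 108/260 = 0.415384… ≈ 0.42 (to 2 d.p.).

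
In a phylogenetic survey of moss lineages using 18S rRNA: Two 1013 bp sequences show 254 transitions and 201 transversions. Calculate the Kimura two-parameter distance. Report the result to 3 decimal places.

0.728

P = 254/1013 ≈ 0.25074 and Q = 201/1013 ≈ 0.198421.
Under the Kimura two-parameter model, d = −½ ln(1 − 2P − Q) − ¼ ln(1 − 2Q).
1 − 2P − Q = 0.300099, giving −½ ln(0.300099) = 0.601821.
1 − 2Q = 0.603158, giving −¼ ln(0.603158) = 0.126394.
d = 0.601821 + 0.126394 = 0.728215.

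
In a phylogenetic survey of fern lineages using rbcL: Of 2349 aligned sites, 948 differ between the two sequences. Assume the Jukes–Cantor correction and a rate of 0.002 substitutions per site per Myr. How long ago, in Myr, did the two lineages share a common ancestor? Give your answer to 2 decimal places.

144.83

p = 948/2349 ≈ 0.403576.
d = −(3/4) ln(1 − 4p/3) = −0.75 ln(1 − 0.538101) = −0.75 ln(0.461899)
  = −0.75 × (-0.772409) = 0.579307 substitutions/site.
Under a molecular clock d = 2μt, so t = d/(2μ) = 0.579307 / (2 × 0.002) = 144.83 Myr.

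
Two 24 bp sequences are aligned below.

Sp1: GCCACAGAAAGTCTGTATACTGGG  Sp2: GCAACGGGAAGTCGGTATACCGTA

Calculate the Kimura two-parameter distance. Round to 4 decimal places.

0.3785

Of 24 sites, 4 differences are transitions and 3 are transversions, so P = 4/24 ≈ 0.166667 and Q = 3/24 = 0.125.
Under the Kimura two-parameter model, d = −½ ln(1 − 2P − Q) − ¼ ln(1 − 2Q).
1 − 2P − Q = 0.541666, giving −½ ln(0.541666) = 0.306553.
1 − 2Q = 0.75, giving −¼ ln(0.75) = 0.071921.
d = 0.306553 + 0.071921 = 0.378474.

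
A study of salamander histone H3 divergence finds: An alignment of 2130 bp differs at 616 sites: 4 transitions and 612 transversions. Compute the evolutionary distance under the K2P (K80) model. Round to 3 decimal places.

0.386

P = 4/2130 ≈ 0.001878 and Q = 612/2130 ≈ 0.287324.
Under the Kimura two-parameter model, d = −½ ln(1 − 2P − Q) − ¼ ln(1 − 2Q).
1 − 2P − Q = 0.70892, giving −½ ln(0.70892) = 0.172006.
1 − 2Q = 0.425352, giving −¼ ln(0.425352) = 0.213710.
d = 0.172006 + 0.213710 = 0.385716.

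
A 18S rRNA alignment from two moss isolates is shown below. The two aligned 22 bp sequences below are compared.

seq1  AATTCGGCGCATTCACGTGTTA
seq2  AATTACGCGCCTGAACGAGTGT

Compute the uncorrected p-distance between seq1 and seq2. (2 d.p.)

The sequences differ at 8 of 22 positions (sites 5, 6, 11, 13, 14, 18, 21, 22).
p = 8/22 = 0.363636… ≈ 0.36 (to 2 d.p.).

0.36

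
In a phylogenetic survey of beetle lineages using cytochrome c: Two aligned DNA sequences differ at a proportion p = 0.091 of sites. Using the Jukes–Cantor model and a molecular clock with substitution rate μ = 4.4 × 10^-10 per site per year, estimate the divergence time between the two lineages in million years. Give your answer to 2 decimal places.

110.24

d = −(3/4) ln(1 − 4p/3) = −0.75 ln(1 − 0.121333) = −0.75 ln(0.878667)
  = −0.75 × (-0.129349) = 0.097012 substitutions/site.
Under a molecular clock d = 2μt, so t = d/(2μ) = 0.097012 / (2 × 4.4 × 10^-10) = 110.24 million years.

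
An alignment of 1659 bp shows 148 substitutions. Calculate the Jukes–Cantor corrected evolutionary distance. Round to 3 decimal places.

p = 148/1659 ≈ 0.08921.
d = −(3/4) ln(1 − 4p/3) = −0.75 ln(1 − 0.118947) = −0.75 ln(0.881053)
  = −0.75 × (-0.126637) = 0.094978 substitutions/site.

0.095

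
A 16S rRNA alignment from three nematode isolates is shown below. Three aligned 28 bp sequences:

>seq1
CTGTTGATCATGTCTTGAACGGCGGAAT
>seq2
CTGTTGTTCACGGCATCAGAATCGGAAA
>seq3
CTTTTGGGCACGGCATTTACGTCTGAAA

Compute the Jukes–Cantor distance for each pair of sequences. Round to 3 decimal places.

d(seq1,seq2) = 0.485, d(seq1,seq3) = 0.556, d(seq2,seq3) = 0.420

seq1–seq2: 10/28 sites differ → p ≈ 0.357143, d = −0.75 ln(1 − 0.476191) = 0.484971 ≈ 0.485.
seq1–seq3: 11/28 sites differ → p ≈ 0.392857, d = −0.75 ln(1 − 0.523809) = 0.556452 ≈ 0.556.
seq2–seq3: 9/28 sites differ → p ≈ 0.321429, d = −0.75 ln(1 − 0.428572) = 0.419713 ≈ 0.420.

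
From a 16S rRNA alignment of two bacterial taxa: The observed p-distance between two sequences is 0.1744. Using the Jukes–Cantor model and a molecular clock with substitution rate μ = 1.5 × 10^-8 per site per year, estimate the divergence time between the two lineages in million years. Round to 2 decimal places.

6.62

d = −(3/4) ln(1 − 4p/3) = −0.75 ln(1 − 0.232533) = −0.75 ln(0.767467)
  = −0.75 × (-0.264660) = 0.198495 substitutions/site.
Under a molecular clock d = 2μt, so t = d/(2μ) = 0.198495 / (2 × 1.5 × 10^-8) = 6.62 million years.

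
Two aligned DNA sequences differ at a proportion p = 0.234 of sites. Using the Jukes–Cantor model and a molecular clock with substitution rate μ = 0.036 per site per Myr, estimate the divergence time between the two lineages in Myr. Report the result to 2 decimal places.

d = −(3/4) ln(1 − 4p/3) = −0.75 ln(1 − 0.312) = −0.75 ln(0.688)
  = −0.75 × (-0.373966) = 0.280475 substitutions/site.
Under a molecular clock d = 2μt, so t = d/(2μ) = 0.280475 / (2 × 0.036) = 3.90 Myr.

3.90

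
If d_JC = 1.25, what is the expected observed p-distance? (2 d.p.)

p = (3/4)(1 − e^(−4d/3)) = 0.75 × (1 − e^(-1.666667)) = 0.75 × (1 − 0.188876) = 0.608343.

0.61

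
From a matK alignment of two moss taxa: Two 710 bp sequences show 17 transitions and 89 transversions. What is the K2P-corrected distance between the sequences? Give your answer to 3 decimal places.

0.167

P = 17/710 ≈ 0.023944 and Q = 89/710 ≈ 0.125352.
Under the Kimura two-parameter model, d = −½ ln(1 − 2P − Q) − ¼ ln(1 − 2Q).
1 − 2P − Q = 0.82676, giving −½ ln(0.82676) = 0.095120.
1 − 2Q = 0.749296, giving −¼ ln(0.749296) = 0.072155.
d = 0.095120 + 0.072155 = 0.167275.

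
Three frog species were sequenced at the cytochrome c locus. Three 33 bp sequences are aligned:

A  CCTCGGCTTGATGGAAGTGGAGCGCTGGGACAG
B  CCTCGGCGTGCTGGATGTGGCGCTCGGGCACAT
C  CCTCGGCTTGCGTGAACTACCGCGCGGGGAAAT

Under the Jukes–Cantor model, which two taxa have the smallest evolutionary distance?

A–B: 8/33 differ, p = 0.242, d = 0.293.
A–C: 10/33 differ, p = 0.303, d = 0.388.
B–C: 10/33 differ, p = 0.303, d = 0.388.
The smallest distance is between A and B.

A and B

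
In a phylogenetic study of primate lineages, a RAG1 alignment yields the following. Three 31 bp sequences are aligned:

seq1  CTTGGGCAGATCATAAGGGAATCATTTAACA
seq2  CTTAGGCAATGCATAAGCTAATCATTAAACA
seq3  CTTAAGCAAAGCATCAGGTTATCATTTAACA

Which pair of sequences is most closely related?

seq2 and seq3

seq1–seq2: 7/31 differ, p = 0.226, d = 0.269.
seq1–seq3: 7/31 differ, p = 0.226, d = 0.269.
seq2–seq3: 6/31 differ, p = 0.194, d = 0.224.
The smallest distance is between seq2 and seq3.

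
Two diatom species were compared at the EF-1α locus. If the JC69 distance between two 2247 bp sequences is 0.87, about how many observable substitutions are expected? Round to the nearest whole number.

Invert JC69: p = (3/4)(1 − e^(−4d/3)) = 0.75 × (1 − e^(-1.16)) = 0.75 × (1 − 0.313486) = 0.514886.
Expected differing sites = pL ≈ 0.514886 × 2247 = 1156.948842 ≈ 1157.

1157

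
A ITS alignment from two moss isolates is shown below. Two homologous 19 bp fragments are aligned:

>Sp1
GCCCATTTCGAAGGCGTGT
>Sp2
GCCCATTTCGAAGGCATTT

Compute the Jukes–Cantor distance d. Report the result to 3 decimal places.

0.113

The sequences differ at 2 of 19 sites (16, 18), so p = 2/19 ≈ 0.105263.
d = −(3/4) ln(1 − 4p/3) = −0.75 ln(1 − 0.140351) = −0.75 ln(0.859649)
  = −0.75 × (-0.151231) = 0.113423 substitutions/site.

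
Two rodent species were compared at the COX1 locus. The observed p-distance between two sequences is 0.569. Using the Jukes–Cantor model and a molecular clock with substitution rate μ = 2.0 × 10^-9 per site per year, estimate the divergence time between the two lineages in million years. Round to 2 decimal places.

d = −(3/4) ln(1 − 4p/3) = −0.75 ln(1 − 0.758667) = −0.75 ln(0.241333)
  = −0.75 × (-1.421578) = 1.066184 substitutions/site.
Under a molecular clock d = 2μt, so t = d/(2μ) = 1.066184 / (2 × 2.0 × 10^-9) = 266.55 million years.

266.55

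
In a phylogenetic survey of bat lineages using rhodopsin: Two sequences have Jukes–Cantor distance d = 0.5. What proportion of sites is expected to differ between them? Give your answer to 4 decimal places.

p = (3/4)(1 − e^(−4d/3)) = 0.75 × (1 − e^(-0.666667)) = 0.75 × (1 − 0.513417) = 0.364937.

0.3649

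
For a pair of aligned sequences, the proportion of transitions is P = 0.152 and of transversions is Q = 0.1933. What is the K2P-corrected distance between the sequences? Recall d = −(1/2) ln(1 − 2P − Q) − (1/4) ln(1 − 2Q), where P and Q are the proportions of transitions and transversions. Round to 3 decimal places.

0.466

Under the Kimura two-parameter model, d = −½ ln(1 − 2P − Q) − ¼ ln(1 − 2Q).
1 − 2P − Q = 0.5027, giving −½ ln(0.5027) = 0.343881.
1 − 2Q = 0.6134, giving −¼ ln(0.6134) = 0.122185.
d = 0.343881 + 0.122185 = 0.466066.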